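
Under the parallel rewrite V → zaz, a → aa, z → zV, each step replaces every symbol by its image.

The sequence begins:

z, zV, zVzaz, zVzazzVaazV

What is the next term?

zVzazzVaazVzVzazaaaazVzaz

Expanding zVzazzVaazV: z→zV, V→zaz, z→zV, a→aa, z→zV, z→zV, V→zaz, a→aa, a→aa, z→zV, V→zaz. Concatenated: zV zaz zV aa zV zV zaz aa aa zV zaz.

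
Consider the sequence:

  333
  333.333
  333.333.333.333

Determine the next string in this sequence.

s(k+1) = s(k)·.·s(k) — each term doubles the last with '.' between the halves.
Doubling 333.333.333.333 with '.' between the halves:

333.333.333.333.333.333.333.333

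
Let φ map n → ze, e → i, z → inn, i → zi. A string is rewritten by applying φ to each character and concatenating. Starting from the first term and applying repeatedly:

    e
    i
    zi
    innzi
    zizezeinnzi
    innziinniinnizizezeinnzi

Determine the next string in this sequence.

Rewriting the 24 symbols of innziinniinnizizezeinnzi one by one yields zi ze ze inn zi zi ze ze zi zi ze ze zi inn zi inn i inn i zi ze ze inn zi; concatenated:

zizezeinnzizizezezizizezeziinnziinniinnizizezeinnzi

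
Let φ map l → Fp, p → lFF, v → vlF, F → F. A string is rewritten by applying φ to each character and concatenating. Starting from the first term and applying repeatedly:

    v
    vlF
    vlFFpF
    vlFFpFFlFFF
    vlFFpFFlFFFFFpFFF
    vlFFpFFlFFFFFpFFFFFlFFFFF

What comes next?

φ(vlFFpFFlFFFFFpFFFFFlFFFFF) expands symbol-by-symbol to vlF Fp F F lFF F F Fp F F F F F lFF F F F F F Fp F F F F F; joining the 25 pieces gives the next term.

vlFFpFFlFFFFFpFFFFFlFFFFFFFFpFFFFF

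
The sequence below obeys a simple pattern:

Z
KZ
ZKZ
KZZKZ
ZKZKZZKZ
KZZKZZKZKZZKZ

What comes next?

ZKZKZZKZKZZKZZKZKZZKZ

Each term (from the third on) is the two preceding terms concatenated in order: term 3 = Z·KZ = ZKZ.
So term 7 is ZKZKZZKZ·KZZKZZKZKZZKZ.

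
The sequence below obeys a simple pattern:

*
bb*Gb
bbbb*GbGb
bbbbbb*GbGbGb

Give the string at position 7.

bbbbbbbbbbbb*GbGbGbGbGbGb

Each term wraps the previous one in bb on the left and Gb on the right.
From bbbbbb*GbGbGb, 3 further steps: bbbbbb*GbGbGb → bbbbbbbb*GbGbGbGb → bbbbbbbbbb*GbGbGbGbGb → (answer).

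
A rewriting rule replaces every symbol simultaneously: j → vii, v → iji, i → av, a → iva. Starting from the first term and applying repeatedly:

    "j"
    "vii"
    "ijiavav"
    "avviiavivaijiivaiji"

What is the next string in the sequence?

ivaijiijiavavivaijiavijiivaavviiavavijiivaavviiav

φ(avviiavivaijiivaiji) expands symbol-by-symbol to iva iji iji av av iva iji av iji iva av vii av av iji iva av vii av; joining the 19 pieces gives the next term.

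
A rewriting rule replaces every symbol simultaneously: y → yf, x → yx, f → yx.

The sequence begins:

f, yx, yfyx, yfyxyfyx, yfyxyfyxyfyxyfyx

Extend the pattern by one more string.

Rewriting the 16 symbols of yfyxyfyxyfyxyfyx one by one yields yf yx yf yx yf yx yf yx yf yx yf yx yf yx yf yx; concatenated:

yfyxyfyxyfyxyfyxyfyxyfyxyfyxyfyx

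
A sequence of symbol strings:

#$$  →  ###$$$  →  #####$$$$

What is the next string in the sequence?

Each string has the form #^{2n-1} $^{n+1} (n = 1, 2, …).
For the next term, n = 4, so the run lengths are 7, 5.

#######$$$$$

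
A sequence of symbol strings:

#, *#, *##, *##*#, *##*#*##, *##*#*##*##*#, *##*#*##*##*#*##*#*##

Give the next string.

Each term (from the third on) is the previous term followed by the one before it: term 3 = *#·# = *##.
So term 8 is *##*#*##*##*#*##*#*##·*##*#*##*##*#.

*##*#*##*##*#*##*#*##*##*#*##*##*#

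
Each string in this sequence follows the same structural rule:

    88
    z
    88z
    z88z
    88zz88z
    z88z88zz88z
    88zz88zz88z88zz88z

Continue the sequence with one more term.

z88z88zz88z88zz88zz88z88zz88z

From term 3 onward, concatenate the second-to-last term with the last: 88·z = 88z, z·88z = z88z, …
So term 8 is z88z88zz88z·88zz88zz88z88zz88z.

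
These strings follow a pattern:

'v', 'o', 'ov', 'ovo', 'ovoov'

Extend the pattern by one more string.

ovoovovo

Each term (from the third on) is the previous term followed by the one before it: term 3 = o·v = ov.
The next term joins ovoov and ovo.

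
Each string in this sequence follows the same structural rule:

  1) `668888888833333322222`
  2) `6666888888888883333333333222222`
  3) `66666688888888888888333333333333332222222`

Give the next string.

The n-th term is 2n-2 6's then 3n+2 8's then 4n-2 3's then n+3 2's, where the shown terms are n = 2, 3, 4.
At n = 5 the blocks have lengths 8, 17, 18, 8.

666666668888888888888888833333333333333333322222222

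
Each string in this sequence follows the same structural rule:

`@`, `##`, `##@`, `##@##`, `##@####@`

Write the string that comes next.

##@####@##@##

Each term (from the third on) is the previous term followed by the one before it: term 3 = ##·@ = ##@.
Continuing: ##@####@ · ##@## gives term 6.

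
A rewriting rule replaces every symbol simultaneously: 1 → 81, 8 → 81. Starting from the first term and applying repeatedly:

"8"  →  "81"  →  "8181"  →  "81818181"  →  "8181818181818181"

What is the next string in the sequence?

Rewriting the 16 symbols of 8181818181818181 one by one yields 81 81 81 81 81 81 81 81 81 81 81 81 81 81 81 81; concatenated:

81818181818181818181818181818181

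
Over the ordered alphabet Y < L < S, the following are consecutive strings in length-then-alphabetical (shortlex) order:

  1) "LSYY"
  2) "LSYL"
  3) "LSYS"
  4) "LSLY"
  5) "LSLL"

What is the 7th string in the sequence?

Continuing the enumeration 2 steps past LSLL: LSLL → LSLS → (answer).

LSSY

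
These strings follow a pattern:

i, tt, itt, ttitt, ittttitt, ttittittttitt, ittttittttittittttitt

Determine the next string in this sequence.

ttittittttittittttittttittittttitt

Each term (from the third on) is the two preceding terms concatenated in order: term 3 = i·tt = itt.
Continuing: ttittittttitt · ittttittttittittttitt gives term 8.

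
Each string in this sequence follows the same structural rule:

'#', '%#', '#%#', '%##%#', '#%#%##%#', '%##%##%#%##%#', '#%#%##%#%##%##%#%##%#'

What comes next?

From term 3 onward, concatenate the second-to-last term with the last: #·%# = #%#, %#·#%# = %##%#, …
Continuing: %##%##%#%##%# · #%#%##%#%##%##%#%##%# gives term 8.

%##%##%#%##%##%#%##%#%##%##%#%##%#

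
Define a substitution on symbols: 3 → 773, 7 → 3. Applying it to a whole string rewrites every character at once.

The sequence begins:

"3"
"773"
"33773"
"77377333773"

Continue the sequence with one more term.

Apply φ to 77377333773 symbol by symbol: 7→3, 7→3, 3→773, 7→3, 7→3, 3→773, 3→773, 3→773, 7→3, 7→3, 3→773; joined: 3 3 773 3 3 773 773 773 3 3 773.

337733377377377333773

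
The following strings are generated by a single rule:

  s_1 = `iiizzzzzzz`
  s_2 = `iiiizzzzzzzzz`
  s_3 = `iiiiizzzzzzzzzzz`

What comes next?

iiiiiizzzzzzzzzzzzz

Term n consists of n i's, followed by 2n+1 z's, where the shown terms are n = 3, 4, 5.
For the next term, n = 6, so the run lengths are 6, 13.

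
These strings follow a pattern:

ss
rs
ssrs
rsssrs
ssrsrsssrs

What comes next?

rsssrsssrsrsssrs

From term 3 onward, concatenate the second-to-last term with the last: ss·rs = ssrs, rs·ssrs = rsssrs, …
The next term joins rsssrs and ssrsrsssrs.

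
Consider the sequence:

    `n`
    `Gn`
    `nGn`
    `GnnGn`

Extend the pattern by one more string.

From term 3 onward, concatenate the second-to-last term with the last: n·Gn = nGn, Gn·nGn = GnnGn, …
The next term joins nGn and GnnGn.

nGnGnnGn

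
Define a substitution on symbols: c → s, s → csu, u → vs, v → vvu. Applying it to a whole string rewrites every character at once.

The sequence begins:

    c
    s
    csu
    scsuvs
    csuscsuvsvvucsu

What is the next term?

φ(csuscsuvsvvucsu) expands symbol-by-symbol to s csu vs csu s csu vs vvu csu vvu vvu vs s csu vs; joining the 15 pieces gives the next term.

scsuvscsuscsuvsvvucsuvvuvvuvsscsuvs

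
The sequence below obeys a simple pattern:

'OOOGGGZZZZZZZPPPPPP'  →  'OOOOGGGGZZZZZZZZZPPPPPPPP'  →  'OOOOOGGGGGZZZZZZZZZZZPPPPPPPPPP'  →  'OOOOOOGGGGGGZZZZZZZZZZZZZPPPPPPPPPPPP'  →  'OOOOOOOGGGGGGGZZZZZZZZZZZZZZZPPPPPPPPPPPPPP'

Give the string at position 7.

Each string has the form O^{n} G^{n} Z^{2n+1} P^{2n}, where the shown terms are n = 3, 4, 5, 6, 7.
Setting n = 9 gives 9, 9, 19, 18 characters in each block.

OOOOOOOOOGGGGGGGGGZZZZZZZZZZZZZZZZZZZPPPPPPPPPPPPPPPPPP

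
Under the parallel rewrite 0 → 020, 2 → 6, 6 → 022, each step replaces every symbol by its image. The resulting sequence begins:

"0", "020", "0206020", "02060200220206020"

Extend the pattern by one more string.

φ(02060200220206020) expands symbol-by-symbol to 020 6 020 022 020 6 020 020 6 6 020 6 020 022 020 6 020; joining the 17 pieces gives the next term.

020602002202060200206602060200220206020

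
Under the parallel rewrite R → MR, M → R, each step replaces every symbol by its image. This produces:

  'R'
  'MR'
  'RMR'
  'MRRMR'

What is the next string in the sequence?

RMRMRRMR

Expanding MRRMR: M→R, R→MR, R→MR, M→R, R→MR. Concatenated: R MR MR R MR.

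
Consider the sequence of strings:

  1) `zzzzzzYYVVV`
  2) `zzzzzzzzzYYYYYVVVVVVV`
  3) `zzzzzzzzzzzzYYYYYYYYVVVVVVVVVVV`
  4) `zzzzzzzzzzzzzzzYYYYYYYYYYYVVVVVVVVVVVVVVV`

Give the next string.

zzzzzzzzzzzzzzzzzzYYYYYYYYYYYYYYVVVVVVVVVVVVVVVVVVV

Term n consists of 3n+3 z's, followed by 3n-1 Y's, followed by 4n-1 V's (n = 1, 2, …).
At n = 5 the blocks have lengths 18, 14, 19.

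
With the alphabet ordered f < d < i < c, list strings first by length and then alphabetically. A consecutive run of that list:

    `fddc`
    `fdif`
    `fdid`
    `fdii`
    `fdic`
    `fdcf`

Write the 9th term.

Advancing 3 positions from fdcf through fdcf → fdcd → fdci reaches term 9.

fdcc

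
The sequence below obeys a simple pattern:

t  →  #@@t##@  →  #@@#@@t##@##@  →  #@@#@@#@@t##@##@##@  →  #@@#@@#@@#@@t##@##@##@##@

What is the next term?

s(k+1) = #@@·s(k)·##@, so each term gains #@@ as a prefix and ##@ as a suffix.
Applying this once more to #@@#@@#@@#@@t##@##@##@##@:

#@@#@@#@@#@@#@@t##@##@##@##@##@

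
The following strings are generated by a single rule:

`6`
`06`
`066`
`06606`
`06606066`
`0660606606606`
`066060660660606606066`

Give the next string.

0660606606606066060660660606606606

This is a Fibonacci-style word recurrence s(k) = s(k−1)·s(k−2): e.g. 06·6 = 066.
The next term joins 066060660660606606066 and 0660606606606.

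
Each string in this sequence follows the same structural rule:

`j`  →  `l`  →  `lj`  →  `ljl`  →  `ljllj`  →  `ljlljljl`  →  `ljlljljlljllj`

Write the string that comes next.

Each term (from the third on) is the previous term followed by the one before it: term 3 = l·j = lj.
Continuing: ljlljljlljllj · ljlljljl gives term 8.

ljlljljlljlljljlljljl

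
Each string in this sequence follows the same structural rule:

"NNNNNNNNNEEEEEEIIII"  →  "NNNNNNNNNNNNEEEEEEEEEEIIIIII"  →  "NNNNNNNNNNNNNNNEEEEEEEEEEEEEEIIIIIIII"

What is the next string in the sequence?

Each string has the form N^{3n+3} E^{4n-2} I^{2n}, where the shown terms are n = 2, 3, 4.
Setting n = 5 gives 18, 18, 10 characters in each block.

NNNNNNNNNNNNNNNNNNEEEEEEEEEEEEEEEEEEIIIIIIIIII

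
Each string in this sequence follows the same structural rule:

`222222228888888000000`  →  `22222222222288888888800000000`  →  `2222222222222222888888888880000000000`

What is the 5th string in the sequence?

22222222222222222222222288888888888888800000000000000

Each string has the form 2^{4n} 8^{2n+3} 0^{2n+2}, where the shown terms are n = 2, 3, 4.
For term 5, n = 6, so the run lengths are 24, 15, 14.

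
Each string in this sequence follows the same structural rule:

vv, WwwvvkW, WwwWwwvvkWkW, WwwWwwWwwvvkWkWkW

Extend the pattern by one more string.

WwwWwwWwwWwwvvkWkWkWkW

Each term wraps the previous one in Www on the left and kW on the right.
So the next term is Www·WwwWwwWwwvvkWkWkW·kW.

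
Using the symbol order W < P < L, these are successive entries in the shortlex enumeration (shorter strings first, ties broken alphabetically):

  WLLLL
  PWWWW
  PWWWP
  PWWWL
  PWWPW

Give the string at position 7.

Advancing 2 positions from PWWPW through PWWPW → PWWPP reaches term 7.

PWWPL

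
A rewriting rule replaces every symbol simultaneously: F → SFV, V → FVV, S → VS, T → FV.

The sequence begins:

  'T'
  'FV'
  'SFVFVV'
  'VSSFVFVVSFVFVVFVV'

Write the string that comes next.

Replace each of the 17 characters of VSSFVFVVSFVFVVFVV in place — FVV VS VS SFV FVV SFV FVV FVV VS SFV FVV SFV FVV FVV SFV FVV FVV — and concatenate.

FVVVSVSSFVFVVSFVFVVFVVVSSFVFVVSFVFVVFVVSFVFVVFVV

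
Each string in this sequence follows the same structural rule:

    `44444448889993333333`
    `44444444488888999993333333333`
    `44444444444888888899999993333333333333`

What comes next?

Term n consists of 2n+3 4's, followed by 2n-1 8's, followed by 2n-1 9's, followed by 3n+1 3's, where the shown terms are n = 2, 3, 4.
For the next term, n = 5, so the run lengths are 13, 9, 9, 16.

44444444444448888888889999999993333333333333333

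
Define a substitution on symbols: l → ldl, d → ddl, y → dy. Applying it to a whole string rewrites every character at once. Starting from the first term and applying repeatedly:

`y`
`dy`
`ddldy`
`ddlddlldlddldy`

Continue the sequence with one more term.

Replace each of the 14 characters of ddlddlldlddldy in place — ddl ddl ldl ddl ddl ldl ldl ddl ldl ddl ddl ldl ddl dy — and concatenate.

ddlddlldlddlddlldlldlddlldlddlddlldlddldy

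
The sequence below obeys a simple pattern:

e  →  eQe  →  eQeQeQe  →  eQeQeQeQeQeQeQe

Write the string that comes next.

eQeQeQeQeQeQeQeQeQeQeQeQeQeQeQe

s(k+1) = s(k)·Q·s(k) — each term doubles the last with 'Q' between the halves.
So the next term is two copies of eQeQeQeQeQeQeQe with 'Q' between the halves.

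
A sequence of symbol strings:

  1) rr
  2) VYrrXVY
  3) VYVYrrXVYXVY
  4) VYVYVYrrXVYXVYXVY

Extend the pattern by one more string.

s(k+1) = VY·s(k)·XVY, so each term gains VY as a prefix and XVY as a suffix.
Applying this once more to VYVYVYrrXVYXVYXVY:

VYVYVYVYrrXVYXVYXVYXVY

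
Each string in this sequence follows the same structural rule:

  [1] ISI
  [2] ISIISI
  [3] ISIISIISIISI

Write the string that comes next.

Every step duplicates the string.
So the next term is two copies of ISIISIISIISI.

ISIISIISIISIISIISIISIISI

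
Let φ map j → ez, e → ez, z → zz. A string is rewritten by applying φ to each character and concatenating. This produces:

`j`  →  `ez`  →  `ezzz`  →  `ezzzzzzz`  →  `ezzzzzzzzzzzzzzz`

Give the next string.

φ(ezzzzzzzzzzzzzzz) expands symbol-by-symbol to ez zz zz zz zz zz zz zz zz zz zz zz zz zz zz zz; joining the 16 pieces gives the next term.

ezzzzzzzzzzzzzzzzzzzzzzzzzzzzzzz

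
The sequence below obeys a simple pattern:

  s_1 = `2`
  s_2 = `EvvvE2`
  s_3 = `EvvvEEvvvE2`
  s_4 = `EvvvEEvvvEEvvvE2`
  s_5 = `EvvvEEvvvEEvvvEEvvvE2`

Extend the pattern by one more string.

The strings grow by a fixed prefix EvvvE each time.
So the next term is EvvvE·EvvvEEvvvEEvvvEEvvvE2.

EvvvEEvvvEEvvvEEvvvEEvvvE2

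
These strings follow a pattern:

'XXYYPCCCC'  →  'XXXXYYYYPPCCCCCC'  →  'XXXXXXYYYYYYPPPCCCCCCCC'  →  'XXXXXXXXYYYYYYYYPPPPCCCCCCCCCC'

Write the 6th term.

XXXXXXXXXXXXYYYYYYYYYYYYPPPPPPCCCCCCCCCCCCCC

Each string has the form X^{2n} Y^{2n} P^{n} C^{2n+2} (n = 1, 2, …).
Setting n = 6 gives 12, 12, 6, 14 characters in each block.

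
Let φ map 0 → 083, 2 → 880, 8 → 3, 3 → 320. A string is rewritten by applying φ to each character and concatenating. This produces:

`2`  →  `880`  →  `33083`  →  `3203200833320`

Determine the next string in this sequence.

Replace each of the 13 characters of 3203200833320 in place — 320 880 083 320 880 083 083 3 320 320 320 880 083 — and concatenate.

3208800833208800830833320320320880083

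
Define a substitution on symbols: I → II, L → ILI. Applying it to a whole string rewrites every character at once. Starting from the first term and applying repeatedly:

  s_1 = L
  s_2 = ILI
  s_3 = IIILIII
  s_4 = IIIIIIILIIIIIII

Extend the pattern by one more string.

IIIIIIIIIIIIIIILIIIIIIIIIIIIIII

Applying the rule to each of the 15 symbols of IIIIIIILIIIIIII gives the pieces II II II II II II II ILI II II II II II II II, which concatenate to the answer.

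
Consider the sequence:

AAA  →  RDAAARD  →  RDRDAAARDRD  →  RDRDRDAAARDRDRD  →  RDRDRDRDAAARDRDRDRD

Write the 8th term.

RDRDRDRDRDRDRDAAARDRDRDRDRDRDRD

Every step adds RD to the front and RD to the end of the previous string.
From RDRDRDRDAAARDRDRDRD, 3 further steps: RDRDRDRDAAARDRDRDRD → RDRDRDRDRDAAARDRDRDRDRD → RDRDRDRDRDRDAAARDRDRDRDRDRD → (answer).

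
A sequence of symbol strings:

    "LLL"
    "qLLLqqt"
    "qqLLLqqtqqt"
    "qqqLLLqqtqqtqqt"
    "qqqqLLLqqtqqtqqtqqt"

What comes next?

Every step adds q to the front and qqt to the end of the previous string.
Applying this once more to qqqqLLLqqtqqtqqtqqt:

qqqqqLLLqqtqqtqqtqqtqqt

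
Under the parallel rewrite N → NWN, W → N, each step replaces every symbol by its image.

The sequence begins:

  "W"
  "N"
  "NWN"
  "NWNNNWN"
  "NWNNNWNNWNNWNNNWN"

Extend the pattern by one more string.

NWNNNWNNWNNWNNNWNNWNNNWNNWNNNWNNWNNWNNNWN

Applying the rule to each of the 17 symbols of NWNNNWNNWNNWNNNWN gives the pieces NWN N NWN NWN NWN N NWN NWN N NWN NWN N NWN NWN NWN N NWN, which concatenate to the answer.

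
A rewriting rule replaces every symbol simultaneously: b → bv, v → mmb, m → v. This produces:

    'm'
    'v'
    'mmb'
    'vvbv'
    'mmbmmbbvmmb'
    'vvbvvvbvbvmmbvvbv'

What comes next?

Rewriting the 17 symbols of vvbvvvbvbvmmbvvbv one by one yields mmb mmb bv mmb mmb mmb bv mmb bv mmb v v bv mmb mmb bv mmb; concatenated:

mmbmmbbvmmbmmbmmbbvmmbbvmmbvvbvmmbmmbbvmmb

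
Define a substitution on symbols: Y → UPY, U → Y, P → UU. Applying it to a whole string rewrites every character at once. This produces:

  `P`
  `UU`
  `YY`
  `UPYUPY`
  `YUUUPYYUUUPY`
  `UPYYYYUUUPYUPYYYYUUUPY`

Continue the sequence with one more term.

YUUUPYUPYUPYUPYYYYUUUPYYUUUPYUPYUPYUPYYYYUUUPY

φ(UPYYYYUUUPYUPYYYYUUUPY) expands symbol-by-symbol to Y UU UPY UPY UPY UPY Y Y Y UU UPY Y UU UPY UPY UPY UPY Y Y Y UU UPY; joining the 22 pieces gives the next term.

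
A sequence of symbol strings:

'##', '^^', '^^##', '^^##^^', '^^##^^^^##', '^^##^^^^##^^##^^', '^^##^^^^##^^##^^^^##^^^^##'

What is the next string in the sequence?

^^##^^^^##^^##^^^^##^^^^##^^##^^^^##^^##^^

This is a Fibonacci-style word recurrence s(k) = s(k−1)·s(k−2): e.g. ^^·## = ^^##.
Continuing: ^^##^^^^##^^##^^^^##^^^^## · ^^##^^^^##^^##^^ gives term 8.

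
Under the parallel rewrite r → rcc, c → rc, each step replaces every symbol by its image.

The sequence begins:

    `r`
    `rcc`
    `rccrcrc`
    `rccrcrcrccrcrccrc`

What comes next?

rccrcrcrccrcrccrcrccrcrcrccrcrccrcrcrccrc

Replace each of the 17 characters of rccrcrcrccrcrccrc in place — rcc rc rc rcc rc rcc rc rcc rc rc rcc rc rcc rc rc rcc rc — and concatenate.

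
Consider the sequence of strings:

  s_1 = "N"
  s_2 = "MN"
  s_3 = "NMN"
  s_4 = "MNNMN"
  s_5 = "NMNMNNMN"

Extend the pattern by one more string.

From term 3 onward, concatenate the second-to-last term with the last: N·MN = NMN, MN·NMN = MNNMN, …
The next term joins MNNMN and NMNMNNMN.

MNNMNNMNMNNMN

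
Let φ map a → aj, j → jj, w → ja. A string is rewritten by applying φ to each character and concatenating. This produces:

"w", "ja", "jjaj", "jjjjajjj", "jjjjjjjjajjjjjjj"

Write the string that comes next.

jjjjjjjjjjjjjjjjajjjjjjjjjjjjjjj

φ(jjjjjjjjajjjjjjj) expands symbol-by-symbol to jj jj jj jj jj jj jj jj aj jj jj jj jj jj jj jj; joining the 16 pieces gives the next term.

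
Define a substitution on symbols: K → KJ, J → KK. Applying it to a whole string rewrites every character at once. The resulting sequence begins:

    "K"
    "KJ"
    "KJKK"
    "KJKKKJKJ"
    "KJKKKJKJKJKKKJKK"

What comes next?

KJKKKJKJKJKKKJKKKJKKKJKJKJKKKJKJ

φ(KJKKKJKJKJKKKJKK) expands symbol-by-symbol to KJ KK KJ KJ KJ KK KJ KK KJ KK KJ KJ KJ KK KJ KJ; joining the 16 pieces gives the next term.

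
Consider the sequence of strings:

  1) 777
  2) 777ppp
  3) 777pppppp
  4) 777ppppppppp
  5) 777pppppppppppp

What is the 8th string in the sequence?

The strings grow by a fixed suffix ppp each time.
From 777pppppppppppp, 3 further steps: 777pppppppppppp → 777ppppppppppppppp → 777pppppppppppppppppp → (answer).

777ppppppppppppppppppppp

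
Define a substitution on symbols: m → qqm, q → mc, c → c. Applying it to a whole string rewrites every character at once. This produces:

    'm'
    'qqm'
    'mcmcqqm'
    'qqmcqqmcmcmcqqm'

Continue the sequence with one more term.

Rewriting the 15 symbols of qqmcqqmcmcmcqqm one by one yields mc mc qqm c mc mc qqm c qqm c qqm c mc mc qqm; concatenated:

mcmcqqmcmcmcqqmcqqmcqqmcmcmcqqm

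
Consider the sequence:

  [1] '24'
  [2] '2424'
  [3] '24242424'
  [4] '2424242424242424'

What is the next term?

Every step duplicates the string.
So the next term is two copies of 2424242424242424.

24242424242424242424242424242424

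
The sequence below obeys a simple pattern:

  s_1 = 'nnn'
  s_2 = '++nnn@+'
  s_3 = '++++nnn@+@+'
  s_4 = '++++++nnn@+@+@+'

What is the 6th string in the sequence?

Every step adds ++ to the front and @+ to the end of the previous string.
From ++++++nnn@+@+@+, 2 further steps: ++++++nnn@+@+@+ → ++++++++nnn@+@+@+@+ → (answer).

++++++++++nnn@+@+@+@+@+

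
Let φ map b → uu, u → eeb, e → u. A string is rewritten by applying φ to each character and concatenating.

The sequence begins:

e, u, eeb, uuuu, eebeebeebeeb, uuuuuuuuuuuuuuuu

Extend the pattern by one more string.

Replace each of the 16 characters of uuuuuuuuuuuuuuuu in place — eeb eeb eeb eeb eeb eeb eeb eeb eeb eeb eeb eeb eeb eeb eeb eeb — and concatenate.

eebeebeebeebeebeebeebeebeebeebeebeebeebeebeebeeb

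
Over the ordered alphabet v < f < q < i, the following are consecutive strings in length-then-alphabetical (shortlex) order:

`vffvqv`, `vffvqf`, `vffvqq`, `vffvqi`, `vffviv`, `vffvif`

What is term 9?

vfffvv

Continuing the enumeration 3 steps past vffvif: vffvif → vffviq → vffvii → (answer).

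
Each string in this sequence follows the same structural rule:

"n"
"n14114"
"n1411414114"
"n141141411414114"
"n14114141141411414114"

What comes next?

Each term is the previous one with 14114 appended.
So the next term is n14114141141411414114·14114.

n1411414114141141411414114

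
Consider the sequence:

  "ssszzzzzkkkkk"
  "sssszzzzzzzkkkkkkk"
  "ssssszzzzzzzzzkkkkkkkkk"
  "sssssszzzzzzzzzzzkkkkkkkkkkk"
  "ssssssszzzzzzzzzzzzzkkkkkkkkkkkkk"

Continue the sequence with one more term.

sssssssszzzzzzzzzzzzzzzkkkkkkkkkkkkkkk

Term n consists of n+1 s's, followed by 2n+1 z's, followed by 2n+1 k's, where the shown terms are n = 2, 3, 4, 5, 6.
For the next term, n = 7, so the run lengths are 8, 15, 15.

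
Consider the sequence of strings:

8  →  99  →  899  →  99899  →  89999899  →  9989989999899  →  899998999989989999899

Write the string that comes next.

Each term (from the third on) is the two preceding terms concatenated in order: term 3 = 8·99 = 899.
So term 8 is 9989989999899·899998999989989999899.

9989989999899899998999989989999899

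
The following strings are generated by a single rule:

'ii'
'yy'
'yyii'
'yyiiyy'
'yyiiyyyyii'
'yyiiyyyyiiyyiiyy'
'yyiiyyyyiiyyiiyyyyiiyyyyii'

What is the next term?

yyiiyyyyiiyyiiyyyyiiyyyyiiyyiiyyyyiiyyiiyy

This is a Fibonacci-style word recurrence s(k) = s(k−1)·s(k−2): e.g. yy·ii = yyii.
So term 8 is yyiiyyyyiiyyiiyyyyiiyyyyii·yyiiyyyyiiyyiiyy.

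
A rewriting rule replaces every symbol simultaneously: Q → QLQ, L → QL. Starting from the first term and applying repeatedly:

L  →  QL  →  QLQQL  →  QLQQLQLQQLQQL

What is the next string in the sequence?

Replace each of the 13 characters of QLQQLQLQQLQQL in place — QLQ QL QLQ QLQ QL QLQ QL QLQ QLQ QL QLQ QLQ QL — and concatenate.

QLQQLQLQQLQQLQLQQLQLQQLQQLQLQQLQQL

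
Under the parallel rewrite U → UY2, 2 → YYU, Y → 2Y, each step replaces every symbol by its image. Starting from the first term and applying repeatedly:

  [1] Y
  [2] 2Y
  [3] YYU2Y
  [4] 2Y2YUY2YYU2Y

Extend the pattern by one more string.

Rewriting each symbol of 2Y2YUY2YYU2Y: 2→YYU, Y→2Y, 2→YYU, Y→2Y, U→UY2, Y→2Y, 2→YYU, Y→2Y, Y→2Y, U→UY2, 2→YYU, Y→2Y, which concatenates to YYU 2Y YYU 2Y UY2 2Y YYU 2Y 2Y UY2 YYU 2Y.

YYU2YYYU2YUY22YYYU2Y2YUY2YYU2Y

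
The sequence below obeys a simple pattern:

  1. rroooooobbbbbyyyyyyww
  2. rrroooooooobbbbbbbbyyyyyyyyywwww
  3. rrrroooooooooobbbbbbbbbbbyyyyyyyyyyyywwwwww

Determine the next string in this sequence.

Term n consists of n r's, followed by 2n+2 o's, followed by 3n-1 b's, followed by 3n y's, followed by 2n-2 w's, where the shown terms are n = 2, 3, 4.
For the next term, n = 5, so the run lengths are 5, 12, 14, 15, 8.

rrrrroooooooooooobbbbbbbbbbbbbbyyyyyyyyyyyyyyywwwwwwww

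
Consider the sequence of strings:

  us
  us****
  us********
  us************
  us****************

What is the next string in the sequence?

Each term is the previous one with **** appended.
Applying this once more to us****************:

us********************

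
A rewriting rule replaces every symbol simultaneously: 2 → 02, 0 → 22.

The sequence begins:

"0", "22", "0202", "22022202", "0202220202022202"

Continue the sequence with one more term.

Replace each of the 16 characters of 0202220202022202 in place — 22 02 22 02 02 02 22 02 22 02 22 02 02 02 22 02 — and concatenate.

22022202020222022202220202022202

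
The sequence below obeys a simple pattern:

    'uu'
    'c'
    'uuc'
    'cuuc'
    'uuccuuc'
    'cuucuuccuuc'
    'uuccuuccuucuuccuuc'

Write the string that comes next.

Each term (from the third on) is the two preceding terms concatenated in order: term 3 = uu·c = uuc.
Continuing: cuucuuccuuc · uuccuuccuucuuccuuc gives term 8.

cuucuuccuucuuccuuccuucuuccuuc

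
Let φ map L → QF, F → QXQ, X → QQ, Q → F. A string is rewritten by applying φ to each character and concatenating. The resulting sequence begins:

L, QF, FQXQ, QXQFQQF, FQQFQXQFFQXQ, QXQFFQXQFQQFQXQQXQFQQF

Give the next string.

Rewriting the 22 symbols of QXQFFQXQFQQFQXQQXQFQQF one by one yields F QQ F QXQ QXQ F QQ F QXQ F F QXQ F QQ F F QQ F QXQ F F QXQ; concatenated:

FQQFQXQQXQFQQFQXQFFQXQFQQFFQQFQXQFFQXQ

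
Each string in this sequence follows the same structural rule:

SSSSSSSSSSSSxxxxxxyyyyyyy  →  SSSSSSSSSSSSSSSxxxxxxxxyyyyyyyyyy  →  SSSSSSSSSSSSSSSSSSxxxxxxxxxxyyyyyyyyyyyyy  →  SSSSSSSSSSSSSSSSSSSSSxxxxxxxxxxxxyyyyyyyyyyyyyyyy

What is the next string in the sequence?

SSSSSSSSSSSSSSSSSSSSSSSSxxxxxxxxxxxxxxyyyyyyyyyyyyyyyyyyy

The n-th term is 3n+3 S's then 2n x's then 3n-2 y's, where the shown terms are n = 3, 4, 5, 6.
At n = 7 the blocks have lengths 24, 14, 19.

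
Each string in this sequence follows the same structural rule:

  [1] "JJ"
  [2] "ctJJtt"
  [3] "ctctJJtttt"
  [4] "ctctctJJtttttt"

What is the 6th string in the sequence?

ctctctctctJJtttttttttt

Each term wraps the previous one in ct on the left and tt on the right.
From ctctctJJtttttt, 2 further steps: ctctctJJtttttt → ctctctctJJtttttttt → (answer).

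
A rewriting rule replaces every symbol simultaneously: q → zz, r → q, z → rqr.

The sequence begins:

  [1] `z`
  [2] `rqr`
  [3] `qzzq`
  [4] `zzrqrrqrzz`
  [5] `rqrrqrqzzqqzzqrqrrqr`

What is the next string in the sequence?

qzzqqzzqzzrqrrqrzzzzrqrrqrzzqzzqqzzq

Applying the rule to each of the 20 symbols of rqrrqrqzzqqzzqrqrrqr gives the pieces q zz q q zz q zz rqr rqr zz zz rqr rqr zz q zz q q zz q, which concatenate to the answer.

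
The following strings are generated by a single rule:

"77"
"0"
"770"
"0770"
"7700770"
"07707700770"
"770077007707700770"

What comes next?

Each term (from the third on) is the two preceding terms concatenated in order: term 3 = 77·0 = 770.
The next term joins 07707700770 and 770077007707700770.

07707700770770077007707700770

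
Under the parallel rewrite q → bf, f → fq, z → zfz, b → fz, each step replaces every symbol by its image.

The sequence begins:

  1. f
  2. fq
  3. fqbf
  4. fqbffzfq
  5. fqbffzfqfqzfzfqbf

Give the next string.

Rewriting the 17 symbols of fqbffzfqfqzfzfqbf one by one yields fq bf fz fq fq zfz fq bf fq bf zfz fq zfz fq bf fz fq; concatenated:

fqbffzfqfqzfzfqbffqbfzfzfqzfzfqbffzfq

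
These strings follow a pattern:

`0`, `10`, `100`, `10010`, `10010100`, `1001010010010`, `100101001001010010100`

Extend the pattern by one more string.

1001010010010100101001001010010010

From term 3 onward, concatenate the last term with the second-to-last: 10·0 = 100, 100·10 = 10010, …
The next term joins 100101001001010010100 and 1001010010010.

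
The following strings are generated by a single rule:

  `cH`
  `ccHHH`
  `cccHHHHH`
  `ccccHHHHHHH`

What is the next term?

Term n consists of n c's, followed by 2n-1 H's (n = 1, 2, …).
For the next term, n = 5, so the run lengths are 5, 9.

cccccHHHHHHHHH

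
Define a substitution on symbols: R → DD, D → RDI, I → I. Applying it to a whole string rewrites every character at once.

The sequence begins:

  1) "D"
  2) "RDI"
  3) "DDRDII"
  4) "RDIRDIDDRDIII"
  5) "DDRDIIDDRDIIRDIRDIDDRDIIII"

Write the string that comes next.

Applying the rule to each of the 26 symbols of DDRDIIDDRDIIRDIRDIDDRDIIII gives the pieces RDI RDI DD RDI I I RDI RDI DD RDI I I DD RDI I DD RDI I RDI RDI DD RDI I I I I, which concatenate to the answer.

RDIRDIDDRDIIIRDIRDIDDRDIIIDDRDIIDDRDIIRDIRDIDDRDIIIII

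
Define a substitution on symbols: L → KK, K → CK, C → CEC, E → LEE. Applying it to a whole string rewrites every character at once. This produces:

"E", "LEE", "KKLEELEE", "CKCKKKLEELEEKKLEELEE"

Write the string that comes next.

Applying the rule to each of the 20 symbols of CKCKKKLEELEEKKLEELEE gives the pieces CEC CK CEC CK CK CK KK LEE LEE KK LEE LEE CK CK KK LEE LEE KK LEE LEE, which concatenate to the answer.

CECCKCECCKCKCKKKLEELEEKKLEELEECKCKKKLEELEEKKLEELEE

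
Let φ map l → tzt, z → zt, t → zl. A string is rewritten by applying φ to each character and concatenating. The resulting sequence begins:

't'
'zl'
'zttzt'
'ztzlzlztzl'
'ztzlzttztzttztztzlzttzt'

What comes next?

Rewriting the 23 symbols of ztzlzttztzttztztzlzttzt one by one yields zt zl zt tzt zt zl zl zt zl zt zl zl zt zl zt zl zt tzt zt zl zl zt zl; concatenated:

ztzlzttztztzlzlztzlztzlzlztzlztzlzttztztzlzlztzl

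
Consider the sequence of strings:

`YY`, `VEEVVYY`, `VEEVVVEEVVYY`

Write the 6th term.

VEEVVVEEVVVEEVVVEEVVVEEVVYY

The strings grow by a fixed prefix VEEVV each time.
From VEEVVVEEVVYY, 3 further steps: VEEVVVEEVVYY → VEEVVVEEVVVEEVVYY → VEEVVVEEVVVEEVVVEEVVYY → (answer).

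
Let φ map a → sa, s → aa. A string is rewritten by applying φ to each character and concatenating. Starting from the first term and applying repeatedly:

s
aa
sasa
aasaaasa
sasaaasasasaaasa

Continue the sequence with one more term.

Rewriting the 16 symbols of sasaaasasasaaasa one by one yields aa sa aa sa sa sa aa sa aa sa aa sa sa sa aa sa; concatenated:

aasaaasasasaaasaaasaaasasasaaasa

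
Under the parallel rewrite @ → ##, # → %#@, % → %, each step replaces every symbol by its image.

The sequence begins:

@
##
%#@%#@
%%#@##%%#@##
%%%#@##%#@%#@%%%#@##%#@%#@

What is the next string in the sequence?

%%%%#@##%#@%#@%%#@##%%#@##%%%%#@##%#@%#@%%#@##%%#@##

Replace each of the 26 characters of %%%#@##%#@%#@%%%#@##%#@%#@ in place — % % % %#@ ## %#@ %#@ % %#@ ## % %#@ ## % % % %#@ ## %#@ %#@ % %#@ ## % %#@ ## — and concatenate.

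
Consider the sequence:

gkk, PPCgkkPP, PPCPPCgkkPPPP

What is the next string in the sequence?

PPCPPCPPCgkkPPPPPP

s(k+1) = PPC·s(k)·PP, so each term gains PPC as a prefix and PP as a suffix.
So the next term is PPC·PPCPPCgkkPPPP·PP.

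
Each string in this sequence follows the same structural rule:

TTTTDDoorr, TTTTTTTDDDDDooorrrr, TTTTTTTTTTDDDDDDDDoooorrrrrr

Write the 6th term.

Reading off run lengths: T runs 4, 7, 10; D runs 2, 5, 8; o runs 2, 3, 4; r runs 2, 4, 6 — each is linear in n (n = 1, 2, …).
Setting n = 6 gives 19, 17, 7, 12 characters in each block.

TTTTTTTTTTTTTTTTTTTDDDDDDDDDDDDDDDDDooooooorrrrrrrrrrrr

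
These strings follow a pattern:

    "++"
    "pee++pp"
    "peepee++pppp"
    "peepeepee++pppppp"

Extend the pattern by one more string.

Every step adds pee to the front and pp to the end of the previous string.
Applying this once more to peepeepee++pppppp:

peepeepeepee++pppppppp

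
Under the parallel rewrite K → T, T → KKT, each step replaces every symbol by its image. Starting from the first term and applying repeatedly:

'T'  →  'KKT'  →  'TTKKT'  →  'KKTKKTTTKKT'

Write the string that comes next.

TTKKTTTKKTKKTKKTTTKKT

Expanding KKTKKTTTKKT: K→T, K→T, T→KKT, K→T, K→T, T→KKT, T→KKT, T→KKT, K→T, K→T, T→KKT. Concatenated: T T KKT T T KKT KKT KKT T T KKT.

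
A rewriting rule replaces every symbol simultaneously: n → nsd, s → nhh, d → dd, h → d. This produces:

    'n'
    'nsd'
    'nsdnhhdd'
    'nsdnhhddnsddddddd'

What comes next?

nsdnhhddnsdddddddnsdnhhdddddddddddddd

Applying the rule to each of the 17 symbols of nsdnhhddnsddddddd gives the pieces nsd nhh dd nsd d d dd dd nsd nhh dd dd dd dd dd dd dd, which concatenate to the answer.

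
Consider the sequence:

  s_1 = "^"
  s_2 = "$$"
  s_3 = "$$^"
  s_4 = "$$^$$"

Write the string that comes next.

From term 3 onward, concatenate the last term with the second-to-last: $$·^ = $$^, $$^·$$ = $$^$$, …
So term 5 is $$^$$·$$^.

$$^$$$$^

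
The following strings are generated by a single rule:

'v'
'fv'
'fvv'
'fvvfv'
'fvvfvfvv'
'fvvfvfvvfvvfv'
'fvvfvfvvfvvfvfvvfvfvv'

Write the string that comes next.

This is a Fibonacci-style word recurrence s(k) = s(k−1)·s(k−2): e.g. fv·v = fvv.
So term 8 is fvvfvfvvfvvfvfvvfvfvv·fvvfvfvvfvvfv.

fvvfvfvvfvvfvfvvfvfvvfvvfvfvvfvvfv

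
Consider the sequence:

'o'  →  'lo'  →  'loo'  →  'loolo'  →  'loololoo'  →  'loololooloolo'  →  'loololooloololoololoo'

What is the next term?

From term 3 onward, concatenate the last term with the second-to-last: lo·o = loo, loo·lo = loolo, …
So term 8 is loololooloololoololoo·loololooloolo.

loololooloololoololooloololooloolo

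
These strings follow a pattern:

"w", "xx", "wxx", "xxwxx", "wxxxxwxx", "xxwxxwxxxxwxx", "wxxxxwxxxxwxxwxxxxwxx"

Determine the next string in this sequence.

xxwxxwxxxxwxxwxxxxwxxxxwxxwxxxxwxx

From term 3 onward, concatenate the second-to-last term with the last: w·xx = wxx, xx·wxx = xxwxx, …
The next term joins xxwxxwxxxxwxx and wxxxxwxxxxwxxwxxxxwxx.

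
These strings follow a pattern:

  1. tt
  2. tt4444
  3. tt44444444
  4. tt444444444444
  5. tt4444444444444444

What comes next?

Every step adds 4444 to the end: s(k+1) = s(k)·4444.
So the next term is tt4444444444444444·4444.

tt44444444444444444444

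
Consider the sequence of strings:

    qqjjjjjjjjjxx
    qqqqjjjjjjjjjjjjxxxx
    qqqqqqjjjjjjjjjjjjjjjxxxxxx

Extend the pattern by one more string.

qqqqqqqqjjjjjjjjjjjjjjjjjjxxxxxxxx

The n-th term is 2n-2 q's then 3n+3 j's then 2n-2 x's, where the shown terms are n = 2, 3, 4.
At n = 5 the blocks have lengths 8, 18, 8.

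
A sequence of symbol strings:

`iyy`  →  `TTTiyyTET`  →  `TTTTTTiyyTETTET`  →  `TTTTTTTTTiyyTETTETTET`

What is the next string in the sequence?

Each term wraps the previous one in TTT on the left and TET on the right.
So the next term is TTT·TTTTTTTTTiyyTETTETTET·TET.

TTTTTTTTTTTTiyyTETTETTETTET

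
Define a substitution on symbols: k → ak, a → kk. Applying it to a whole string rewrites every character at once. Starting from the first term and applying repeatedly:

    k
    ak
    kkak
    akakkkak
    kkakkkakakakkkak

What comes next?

Applying the rule to each of the 16 symbols of kkakkkakakakkkak gives the pieces ak ak kk ak ak ak kk ak kk ak kk ak ak ak kk ak, which concatenate to the answer.

akakkkakakakkkakkkakkkakakakkkak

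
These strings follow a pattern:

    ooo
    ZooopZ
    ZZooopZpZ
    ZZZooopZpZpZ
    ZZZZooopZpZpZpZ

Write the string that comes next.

Each term wraps the previous one in Z on the left and pZ on the right.
Applying this once more to ZZZZooopZpZpZpZ:

ZZZZZooopZpZpZpZpZ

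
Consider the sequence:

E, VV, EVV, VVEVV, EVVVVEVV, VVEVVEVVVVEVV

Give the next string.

Each term (from the third on) is the two preceding terms concatenated in order: term 3 = E·VV = EVV.
Continuing: EVVVVEVV · VVEVVEVVVVEVV gives term 7.

EVVVVEVVVVEVVEVVVVEVV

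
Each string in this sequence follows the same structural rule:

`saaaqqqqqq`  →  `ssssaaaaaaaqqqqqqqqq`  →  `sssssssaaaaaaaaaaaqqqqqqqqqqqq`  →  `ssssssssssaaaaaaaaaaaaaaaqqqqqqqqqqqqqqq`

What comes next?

sssssssssssssaaaaaaaaaaaaaaaaaaaqqqqqqqqqqqqqqqqqq

Each string has the form s^{3n-2} a^{4n-1} q^{3n+3} (n = 1, 2, …).
For the next term, n = 5, so the run lengths are 13, 19, 18.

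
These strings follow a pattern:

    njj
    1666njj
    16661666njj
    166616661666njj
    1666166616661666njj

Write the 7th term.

166616661666166616661666njj

Each term is the previous one with 1666 prepended.
From 1666166616661666njj, 2 further steps: 1666166616661666njj → 16661666166616661666njj → (answer).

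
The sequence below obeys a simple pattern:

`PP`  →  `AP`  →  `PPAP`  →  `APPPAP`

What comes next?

PPAPAPPPAP

This is a Fibonacci-style word recurrence s(k) = s(k−2)·s(k−1): e.g. PP·AP = PPAP.
Continuing: PPAP · APPPAP gives term 5.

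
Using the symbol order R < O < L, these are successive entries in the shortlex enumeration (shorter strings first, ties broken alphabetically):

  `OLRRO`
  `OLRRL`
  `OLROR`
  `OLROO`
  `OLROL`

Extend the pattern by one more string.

Treat OLROL as a base-3 numeral over the given alphabet and add one, carrying through any trailing L's.

OLRLR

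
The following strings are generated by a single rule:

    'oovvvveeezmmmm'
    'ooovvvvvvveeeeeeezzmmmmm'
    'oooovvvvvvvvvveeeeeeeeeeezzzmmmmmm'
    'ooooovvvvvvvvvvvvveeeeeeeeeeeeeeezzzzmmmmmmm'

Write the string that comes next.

The n-th term is n+1 o's then 3n+1 v's then 4n-1 e's then n z's then n+3 m's (n = 1, 2, …).
Setting n = 5 gives 6, 16, 19, 5, 8 characters in each block.

oooooovvvvvvvvvvvvvvvveeeeeeeeeeeeeeeeeeezzzzzmmmmmmmm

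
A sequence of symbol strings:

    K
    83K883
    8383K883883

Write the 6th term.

Every step adds 83 to the front and 883 to the end of the previous string.
From 8383K883883, 3 further steps: 8383K883883 → 838383K883883883 → 83838383K883883883883 → (answer).

8383838383K883883883883883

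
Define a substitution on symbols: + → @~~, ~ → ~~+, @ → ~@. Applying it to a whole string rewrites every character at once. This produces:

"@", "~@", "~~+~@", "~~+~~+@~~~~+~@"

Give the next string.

Rewriting the 14 symbols of ~~+~~+@~~~~+~@ one by one yields ~~+ ~~+ @~~ ~~+ ~~+ @~~ ~@ ~~+ ~~+ ~~+ ~~+ @~~ ~~+ ~@; concatenated:

~~+~~+@~~~~+~~+@~~~@~~+~~+~~+~~+@~~~~+~@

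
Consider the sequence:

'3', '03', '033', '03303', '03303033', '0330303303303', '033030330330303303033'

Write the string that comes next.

This is a Fibonacci-style word recurrence s(k) = s(k−1)·s(k−2): e.g. 03·3 = 033.
The next term joins 033030330330303303033 and 0330303303303.

0330303303303033030330330303303303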